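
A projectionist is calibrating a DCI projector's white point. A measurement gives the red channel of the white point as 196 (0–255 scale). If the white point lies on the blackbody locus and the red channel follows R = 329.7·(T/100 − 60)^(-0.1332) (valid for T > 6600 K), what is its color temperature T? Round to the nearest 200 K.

11000 K

(t − 60)^(-0.1332) = 196/329.7 = 0.59448.
t − 60 = 0.59448^(1/-0.1332) = 0.59448^(-7.508) = 49.621, so t = 109.621.
T = 100·t = 10962 K → 11000 K to the nearest 200 K.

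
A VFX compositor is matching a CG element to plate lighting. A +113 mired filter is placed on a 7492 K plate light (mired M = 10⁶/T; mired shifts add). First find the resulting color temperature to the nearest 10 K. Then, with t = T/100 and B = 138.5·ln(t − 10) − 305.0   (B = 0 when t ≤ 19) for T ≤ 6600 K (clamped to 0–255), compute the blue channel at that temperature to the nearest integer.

169

M_in = 10⁶/7492 = 133.48; M_out = 133.48 + (+113) = 246.48.
T_out = 10⁶/246.48 = 4057.2 K → 4060 K; t = 40.6.
B = 138.5·ln(40.6 − 10) − 305.0 = 138.5·ln 30.6 − 305.0 = 138.5·3.4210 − 305.0 = 168.809.
Rounded: 169.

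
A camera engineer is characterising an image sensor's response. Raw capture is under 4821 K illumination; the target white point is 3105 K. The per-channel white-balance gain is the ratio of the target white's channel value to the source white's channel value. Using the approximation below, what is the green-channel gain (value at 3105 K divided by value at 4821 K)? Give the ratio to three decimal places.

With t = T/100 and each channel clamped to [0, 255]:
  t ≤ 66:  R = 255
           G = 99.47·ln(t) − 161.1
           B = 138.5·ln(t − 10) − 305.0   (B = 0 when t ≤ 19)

0.805

At 4821 K (t = 48.21):
  G = 99.47·ln 48.21 − 161.1 = 99.47·3.8756 − 161.1 = 224.403.
At 3105 K (t = 31.05):
  G = 99.47·ln 31.05 − 161.1 = 99.47·3.4356 − 161.1 = 180.639.
Gain = 180.639 / 224.403 = 0.8050 → 0.805.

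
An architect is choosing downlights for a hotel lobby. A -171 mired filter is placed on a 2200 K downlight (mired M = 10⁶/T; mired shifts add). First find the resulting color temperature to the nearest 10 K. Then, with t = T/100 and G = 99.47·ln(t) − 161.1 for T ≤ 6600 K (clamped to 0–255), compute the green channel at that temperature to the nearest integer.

193

M_in = 10⁶/2200 = 454.55; M_out = 454.55 + (-171) = 283.55.
T_out = 10⁶/283.55 = 3526.8 K → 3530 K; t = 35.3.
G = 99.47·ln 35.3 − 161.1 = 99.47·3.5639 − 161.1 = 193.399.
Rounded: 193.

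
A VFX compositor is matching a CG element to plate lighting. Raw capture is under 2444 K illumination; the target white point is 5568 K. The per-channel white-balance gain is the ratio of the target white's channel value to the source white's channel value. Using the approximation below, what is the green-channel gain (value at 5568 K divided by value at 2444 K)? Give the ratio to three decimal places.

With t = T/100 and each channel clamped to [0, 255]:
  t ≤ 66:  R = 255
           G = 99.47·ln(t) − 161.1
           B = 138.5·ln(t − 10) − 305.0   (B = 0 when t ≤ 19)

At 2444 K (t = 24.44):
  G = 99.47·ln 24.44 − 161.1 = 99.47·3.1962 − 161.1 = 156.828.
At 5568 K (t = 55.68):
  G = 99.47·ln 55.68 − 161.1 = 99.47·4.0196 − 161.1 = 238.732.
Gain = 238.732 / 156.828 = 1.5223 → 1.522.

1.522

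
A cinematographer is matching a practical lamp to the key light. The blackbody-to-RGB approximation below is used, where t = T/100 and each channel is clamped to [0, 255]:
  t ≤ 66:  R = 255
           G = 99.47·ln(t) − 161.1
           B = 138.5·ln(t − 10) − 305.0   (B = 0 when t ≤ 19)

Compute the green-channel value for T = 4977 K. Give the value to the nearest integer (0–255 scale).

t = 4977/100 = 49.77; the t ≤ 66 branch applies.
G = 99.47·ln 49.77 − 161.1 = 99.47·3.9074 − 161.1 = 227.570.
Rounded: 228.

228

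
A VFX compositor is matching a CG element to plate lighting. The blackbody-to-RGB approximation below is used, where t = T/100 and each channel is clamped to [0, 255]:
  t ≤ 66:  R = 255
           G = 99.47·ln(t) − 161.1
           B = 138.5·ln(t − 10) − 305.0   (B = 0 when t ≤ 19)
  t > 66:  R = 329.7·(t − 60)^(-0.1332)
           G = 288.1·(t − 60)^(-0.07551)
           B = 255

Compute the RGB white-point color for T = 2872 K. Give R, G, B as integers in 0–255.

t = 2872/100 = 28.72; the t ≤ 66 branch applies.
R = 255 by definition for t ≤ 66.
G = 99.47·ln 28.72 − 161.1 = 99.47·3.3576 − 161.1 = 172.880.
B = 138.5·ln(28.72 − 10) − 305.0 = 138.5·ln 18.72 − 305.0 = 138.5·2.9296 − 305.0 = 100.749.
Rounded: (255, 173, 101).

R=255, G=173, B=101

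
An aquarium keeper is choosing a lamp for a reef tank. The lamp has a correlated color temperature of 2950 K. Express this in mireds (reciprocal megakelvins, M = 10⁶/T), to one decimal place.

339.0 mireds

M = 10⁶ / 2950 = 338.983 → 339.0 mireds.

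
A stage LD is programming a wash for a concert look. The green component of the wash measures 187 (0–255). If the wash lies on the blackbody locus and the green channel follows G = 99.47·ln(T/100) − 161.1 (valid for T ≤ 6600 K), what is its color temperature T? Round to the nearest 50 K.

ln t = (187 + 161.1) / 99.47 = 3.4995.
t = e^3.4995 = 33.100.
T = 100·t = 3310 K → 3300 K to the nearest 50 K.

3300 K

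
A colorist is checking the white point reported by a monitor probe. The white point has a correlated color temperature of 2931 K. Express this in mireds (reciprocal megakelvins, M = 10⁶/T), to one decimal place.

M = 10⁶ / 2931 = 341.180 → 341.2 mireds.

341.2 mireds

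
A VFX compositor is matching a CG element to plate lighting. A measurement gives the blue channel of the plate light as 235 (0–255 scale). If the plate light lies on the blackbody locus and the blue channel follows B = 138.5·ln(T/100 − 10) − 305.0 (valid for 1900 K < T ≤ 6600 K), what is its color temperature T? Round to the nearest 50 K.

5950 K

ln(t − 10) = (235 + 305.0) / 138.5 = 3.8989.
t − 10 = e^3.8989 = 49.349, so t = 59.349.
T = 100·t = 5935 K → 5950 K to the nearest 50 K.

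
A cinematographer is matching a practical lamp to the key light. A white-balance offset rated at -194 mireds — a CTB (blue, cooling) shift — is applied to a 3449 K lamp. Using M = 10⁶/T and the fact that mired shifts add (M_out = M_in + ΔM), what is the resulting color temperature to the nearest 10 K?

M_in = 10⁶/3449 = 289.94 mireds.
M_out = 289.94 + (-194) = 95.94 mireds.
T_out = 10⁶/95.94 = 10423.3 K → 10420 K.

10420 K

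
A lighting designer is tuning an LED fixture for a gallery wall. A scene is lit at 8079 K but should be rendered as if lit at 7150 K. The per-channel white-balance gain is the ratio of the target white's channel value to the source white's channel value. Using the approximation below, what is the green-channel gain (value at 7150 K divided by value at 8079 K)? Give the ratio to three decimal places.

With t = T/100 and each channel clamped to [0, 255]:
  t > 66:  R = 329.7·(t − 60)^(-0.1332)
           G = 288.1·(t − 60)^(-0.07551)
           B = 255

1.046

At 8079 K (t = 80.79):
  G = 288.1·(80.79 − 60)^(-0.07551) = 288.1·20.79^(-0.07551) = 288.1·0.79522 = 229.104.
At 7150 K (t = 71.5):
  G = 288.1·(71.5 − 60)^(-0.07551) = 288.1·11.5^(-0.07551) = 288.1·0.83159 = 239.580.
Gain = 239.580 / 229.104 = 1.0457 → 1.046.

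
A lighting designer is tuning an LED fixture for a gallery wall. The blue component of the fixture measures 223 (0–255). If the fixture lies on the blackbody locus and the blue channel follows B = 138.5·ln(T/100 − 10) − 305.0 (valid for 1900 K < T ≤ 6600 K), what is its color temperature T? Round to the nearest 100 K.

5500 K

ln(t − 10) = (223 + 305.0) / 138.5 = 3.8123.
t − 10 = e^3.8123 = 45.253, so t = 55.253.
T = 100·t = 5525 K → 5500 K to the nearest 100 K.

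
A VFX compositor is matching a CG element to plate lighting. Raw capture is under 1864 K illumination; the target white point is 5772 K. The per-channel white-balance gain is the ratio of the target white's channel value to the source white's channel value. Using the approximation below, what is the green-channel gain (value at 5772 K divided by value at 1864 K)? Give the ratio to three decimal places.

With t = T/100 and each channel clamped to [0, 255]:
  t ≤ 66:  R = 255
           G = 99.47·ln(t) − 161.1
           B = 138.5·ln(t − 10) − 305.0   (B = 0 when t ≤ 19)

At 1864 K (t = 18.64):
  G = 99.47·ln 18.64 − 161.1 = 99.47·2.9253 − 161.1 = 129.881.
At 5772 K (t = 57.72):
  G = 99.47·ln 57.72 − 161.1 = 99.47·4.0556 − 161.1 = 242.311.
Gain = 242.311 / 129.881 = 1.8656 → 1.866.

1.866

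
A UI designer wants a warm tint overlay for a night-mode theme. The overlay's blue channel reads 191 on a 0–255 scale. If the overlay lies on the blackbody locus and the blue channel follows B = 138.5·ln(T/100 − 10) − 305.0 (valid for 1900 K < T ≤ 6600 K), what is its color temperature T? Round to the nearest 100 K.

4600 K

ln(t − 10) = (191 + 305.0) / 138.5 = 3.5812.
t − 10 = e^3.5812 = 35.918, so t = 45.918.
T = 100·t = 4592 K → 4600 K to the nearest 100 K.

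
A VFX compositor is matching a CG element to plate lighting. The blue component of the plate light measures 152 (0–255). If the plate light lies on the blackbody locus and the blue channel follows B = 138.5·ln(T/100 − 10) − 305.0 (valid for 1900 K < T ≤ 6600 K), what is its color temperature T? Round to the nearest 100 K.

ln(t − 10) = (152 + 305.0) / 138.5 = 3.2996.
t − 10 = e^3.2996 = 27.103, so t = 37.103.
T = 100·t = 3710 K → 3700 K to the nearest 100 K.

3700 K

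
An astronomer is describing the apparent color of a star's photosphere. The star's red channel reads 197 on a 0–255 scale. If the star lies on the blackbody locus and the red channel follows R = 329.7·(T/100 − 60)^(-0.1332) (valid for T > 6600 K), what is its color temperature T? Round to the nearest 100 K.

(t − 60)^(-0.1332) = 197/329.7 = 0.59751.
t − 60 = 0.59751^(1/-0.1332) = 0.59751^(-7.508) = 47.761, so t = 107.761.
T = 100·t = 10776 K → 10800 K to the nearest 100 K.

10800 K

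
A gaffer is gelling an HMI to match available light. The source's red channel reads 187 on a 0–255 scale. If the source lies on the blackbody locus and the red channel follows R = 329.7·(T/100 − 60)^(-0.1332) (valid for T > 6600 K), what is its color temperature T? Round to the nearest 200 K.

(t − 60)^(-0.1332) = 187/329.7 = 0.56718.
t − 60 = 0.56718^(1/-0.1332) = 0.56718^(-7.508) = 70.620, so t = 130.620.
T = 100·t = 13062 K → 13000 K to the nearest 200 K.

13000 K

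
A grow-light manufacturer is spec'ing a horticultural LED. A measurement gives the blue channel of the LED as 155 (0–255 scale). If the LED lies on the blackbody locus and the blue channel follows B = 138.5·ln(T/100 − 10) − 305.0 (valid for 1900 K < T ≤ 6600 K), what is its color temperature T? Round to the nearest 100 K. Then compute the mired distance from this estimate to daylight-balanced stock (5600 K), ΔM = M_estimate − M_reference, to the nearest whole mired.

+85 mireds

ln(t − 10) = (155 + 305.0) / 138.5 = 3.3213.
t − 10 = e^3.3213 = 27.696, so t = 37.696.
T = 100·t = 3770 K → 3800 K to the nearest 100 K.
M_estimate = 10⁶/3800 = 263.16; M_reference = 10⁶/5600 = 178.57.
ΔM = 263.16 − 178.57 = 84.59 → +85 mireds.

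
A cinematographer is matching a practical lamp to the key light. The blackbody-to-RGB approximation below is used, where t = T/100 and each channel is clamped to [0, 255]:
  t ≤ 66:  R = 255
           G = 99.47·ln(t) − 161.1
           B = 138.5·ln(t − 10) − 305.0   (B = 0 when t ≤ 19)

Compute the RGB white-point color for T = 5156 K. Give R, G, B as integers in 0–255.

R=255, G=231, B=211

t = 5156/100 = 51.56; the t ≤ 66 branch applies.
R = 255 by definition for t ≤ 66.
G = 99.47·ln 51.56 − 161.1 = 99.47·3.9427 − 161.1 = 231.085.
B = 138.5·ln(51.56 − 10) − 305.0 = 138.5·ln 41.56 − 305.0 = 138.5·3.7271 − 305.0 = 211.209.
Rounded: (255, 231, 211).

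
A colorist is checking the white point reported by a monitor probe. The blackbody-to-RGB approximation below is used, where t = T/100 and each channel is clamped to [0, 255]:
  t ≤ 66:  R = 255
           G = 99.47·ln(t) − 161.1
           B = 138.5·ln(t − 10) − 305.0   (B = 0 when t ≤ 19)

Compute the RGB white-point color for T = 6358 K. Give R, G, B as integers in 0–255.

R=255, G=252, B=246

t = 6358/100 = 63.58; the t ≤ 66 branch applies.
R = 255 by definition for t ≤ 66.
G = 99.47·ln 63.58 − 161.1 = 99.47·4.1523 − 161.1 = 251.929.
B = 138.5·ln(63.58 − 10) − 305.0 = 138.5·ln 53.58 − 305.0 = 138.5·3.9812 − 305.0 = 246.393.
Rounded: (255, 252, 246).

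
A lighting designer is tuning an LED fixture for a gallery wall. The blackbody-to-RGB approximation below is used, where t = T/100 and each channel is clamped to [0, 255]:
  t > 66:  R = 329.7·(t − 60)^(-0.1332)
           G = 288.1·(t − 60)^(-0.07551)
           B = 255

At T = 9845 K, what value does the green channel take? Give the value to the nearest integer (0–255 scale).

219

t = 9845/100 = 98.45; the t > 66 branch applies.
G = 288.1·(98.45 − 60)^(-0.07551) = 288.1·38.45^(-0.07551) = 288.1·0.75914 = 218.710.
Rounded: 219.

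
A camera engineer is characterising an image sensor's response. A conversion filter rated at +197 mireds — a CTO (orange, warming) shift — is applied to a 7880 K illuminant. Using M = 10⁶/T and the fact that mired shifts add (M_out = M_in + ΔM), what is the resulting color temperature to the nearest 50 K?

3100 K

M_in = 10⁶/7880 = 126.90 mireds.
M_out = 126.90 + (+197) = 323.90 mireds.
T_out = 10⁶/323.90 = 3087.3 K → 3100 K.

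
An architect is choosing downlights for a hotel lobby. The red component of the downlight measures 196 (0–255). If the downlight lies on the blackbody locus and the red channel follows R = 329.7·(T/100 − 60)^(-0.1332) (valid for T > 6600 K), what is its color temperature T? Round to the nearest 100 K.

11000 K

(t − 60)^(-0.1332) = 196/329.7 = 0.59448.
t − 60 = 0.59448^(1/-0.1332) = 0.59448^(-7.508) = 49.621, so t = 109.621.
T = 100·t = 10962 K → 11000 K to the nearest 100 K.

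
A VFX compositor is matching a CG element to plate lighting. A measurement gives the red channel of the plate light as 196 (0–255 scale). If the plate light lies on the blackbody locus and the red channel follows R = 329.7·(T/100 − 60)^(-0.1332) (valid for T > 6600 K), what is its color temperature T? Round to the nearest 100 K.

11000 K

(t − 60)^(-0.1332) = 196/329.7 = 0.59448.
t − 60 = 0.59448^(1/-0.1332) = 0.59448^(-7.508) = 49.621, so t = 109.621.
T = 100·t = 10962 K → 11000 K to the nearest 100 K.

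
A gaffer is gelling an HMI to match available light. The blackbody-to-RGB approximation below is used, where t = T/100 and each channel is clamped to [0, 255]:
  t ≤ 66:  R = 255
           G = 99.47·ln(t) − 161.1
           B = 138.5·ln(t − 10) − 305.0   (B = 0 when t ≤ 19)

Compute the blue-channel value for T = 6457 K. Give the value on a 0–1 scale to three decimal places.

0.976

t = 6457/100 = 64.57; the t ≤ 66 branch applies.
B = 138.5·ln(64.57 − 10) − 305.0 = 138.5·ln 54.57 − 305.0 = 138.5·3.9995 − 305.0 = 248.929.
On a 0–1 scale: 248.929/255 = 0.9762 → 0.976.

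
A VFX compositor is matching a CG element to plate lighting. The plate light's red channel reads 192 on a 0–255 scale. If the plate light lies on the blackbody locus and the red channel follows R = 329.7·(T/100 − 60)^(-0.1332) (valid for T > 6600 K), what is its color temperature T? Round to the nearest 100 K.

(t − 60)^(-0.1332) = 192/329.7 = 0.58235.
t − 60 = 0.58235^(1/-0.1332) = 0.58235^(-7.508) = 57.929, so t = 117.929.
T = 100·t = 11793 K → 11800 K to the nearest 100 K.

11800 K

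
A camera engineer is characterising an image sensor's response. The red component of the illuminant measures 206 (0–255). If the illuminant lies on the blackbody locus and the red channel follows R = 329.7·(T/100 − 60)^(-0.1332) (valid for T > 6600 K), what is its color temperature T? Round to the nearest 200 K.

(t − 60)^(-0.1332) = 206/329.7 = 0.62481.
t − 60 = 0.62481^(1/-0.1332) = 0.62481^(-7.508) = 34.152, so t = 94.152.
T = 100·t = 9415 K → 9400 K to the nearest 200 K.

9400 K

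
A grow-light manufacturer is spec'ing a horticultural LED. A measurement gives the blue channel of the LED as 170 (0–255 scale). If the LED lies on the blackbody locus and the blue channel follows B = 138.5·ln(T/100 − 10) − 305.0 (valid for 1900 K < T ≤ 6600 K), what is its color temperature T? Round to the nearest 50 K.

ln(t − 10) = (170 + 305.0) / 138.5 = 3.4296.
t − 10 = e^3.4296 = 30.864, so t = 40.864.
T = 100·t = 4086 K → 4100 K to the nearest 50 K.

4100 K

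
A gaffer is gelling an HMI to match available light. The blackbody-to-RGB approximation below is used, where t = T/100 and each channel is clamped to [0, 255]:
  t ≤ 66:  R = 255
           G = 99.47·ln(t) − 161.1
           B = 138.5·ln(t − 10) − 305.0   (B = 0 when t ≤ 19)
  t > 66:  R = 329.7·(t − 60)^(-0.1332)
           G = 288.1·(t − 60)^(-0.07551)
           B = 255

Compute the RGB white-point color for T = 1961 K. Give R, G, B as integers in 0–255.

R=255, G=135, B=8

t = 1961/100 = 19.61; the t ≤ 66 branch applies.
R = 255 by definition for t ≤ 66.
G = 99.47·ln 19.61 − 161.1 = 99.47·2.9760 − 161.1 = 134.927.
B = 138.5·ln(19.61 − 10) − 305.0 = 138.5·ln 9.61 − 305.0 = 138.5·2.2628 − 305.0 = 8.398.
Rounded: (255, 135, 8).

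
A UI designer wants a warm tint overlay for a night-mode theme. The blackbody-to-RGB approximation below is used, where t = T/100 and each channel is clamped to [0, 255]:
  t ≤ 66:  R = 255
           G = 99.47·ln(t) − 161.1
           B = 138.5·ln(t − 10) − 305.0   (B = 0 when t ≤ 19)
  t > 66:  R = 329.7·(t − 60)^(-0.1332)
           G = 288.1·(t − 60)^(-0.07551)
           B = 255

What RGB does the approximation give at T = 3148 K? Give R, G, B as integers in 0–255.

t = 3148/100 = 31.48; the t ≤ 66 branch applies.
R = 255 by definition for t ≤ 66.
G = 99.47·ln 31.48 − 161.1 = 99.47·3.4494 − 161.1 = 182.007.
B = 138.5·ln(31.48 − 10) − 305.0 = 138.5·ln 21.48 − 305.0 = 138.5·3.0671 − 305.0 = 119.796.
Rounded: (255, 182, 120).

R=255, G=182, B=120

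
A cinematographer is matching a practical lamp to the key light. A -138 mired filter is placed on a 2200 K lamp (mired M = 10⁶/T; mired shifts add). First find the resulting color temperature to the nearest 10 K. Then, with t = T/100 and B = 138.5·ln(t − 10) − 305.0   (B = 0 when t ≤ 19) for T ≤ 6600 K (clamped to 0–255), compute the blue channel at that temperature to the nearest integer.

M_in = 10⁶/2200 = 454.55; M_out = 454.55 + (-138) = 316.55.
T_out = 10⁶/316.55 = 3159.1 K → 3160 K; t = 31.6.
B = 138.5·ln(31.6 − 10) − 305.0 = 138.5·ln 21.6 − 305.0 = 138.5·3.0727 − 305.0 = 120.568.
Rounded: 121.

121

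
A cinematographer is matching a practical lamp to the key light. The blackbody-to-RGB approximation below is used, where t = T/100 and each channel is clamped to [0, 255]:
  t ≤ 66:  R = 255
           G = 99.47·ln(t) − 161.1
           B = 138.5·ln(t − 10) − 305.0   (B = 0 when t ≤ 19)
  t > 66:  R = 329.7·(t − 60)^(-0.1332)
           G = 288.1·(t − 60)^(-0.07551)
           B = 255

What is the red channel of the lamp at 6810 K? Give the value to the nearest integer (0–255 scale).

t = 6810/100 = 68.1; the t > 66 branch applies.
R = 329.7·(68.1 − 60)^(-0.1332) = 329.7·8.1^(-0.1332) = 329.7·0.75682 = 249.522.
Rounded: 250.

250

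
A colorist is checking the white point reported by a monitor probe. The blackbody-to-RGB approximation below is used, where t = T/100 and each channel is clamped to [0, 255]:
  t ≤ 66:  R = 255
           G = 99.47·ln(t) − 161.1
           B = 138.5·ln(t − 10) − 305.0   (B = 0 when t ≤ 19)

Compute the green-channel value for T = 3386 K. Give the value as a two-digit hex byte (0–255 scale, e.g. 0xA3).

0xBD

t = 3386/100 = 33.86; the t ≤ 66 branch applies.
G = 99.47·ln 33.86 − 161.1 = 99.47·3.5222 − 161.1 = 189.257.
Rounded: 189; in hex, 0xBD.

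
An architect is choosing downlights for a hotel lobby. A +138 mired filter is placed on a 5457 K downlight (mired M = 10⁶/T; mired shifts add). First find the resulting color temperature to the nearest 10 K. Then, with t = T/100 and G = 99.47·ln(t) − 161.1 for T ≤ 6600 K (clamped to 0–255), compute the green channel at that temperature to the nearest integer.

181

M_in = 10⁶/5457 = 183.25; M_out = 183.25 + (+138) = 321.25.
T_out = 10⁶/321.25 = 3112.8 K → 3110 K; t = 31.1.
G = 99.47·ln 31.1 − 161.1 = 99.47·3.4372 − 161.1 = 180.799.
Rounded: 181.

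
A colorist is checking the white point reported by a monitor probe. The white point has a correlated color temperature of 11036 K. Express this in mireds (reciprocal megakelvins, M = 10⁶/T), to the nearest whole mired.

M = 10⁶ / 11036 = 90.613 → 91 mireds.

91 mireds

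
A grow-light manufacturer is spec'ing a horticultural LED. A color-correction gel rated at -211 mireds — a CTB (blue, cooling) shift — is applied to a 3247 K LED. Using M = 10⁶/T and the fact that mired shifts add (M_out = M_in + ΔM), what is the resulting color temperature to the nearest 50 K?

M_in = 10⁶/3247 = 307.98 mireds.
M_out = 307.98 + (-211) = 96.98 mireds.
T_out = 10⁶/96.98 = 10311.8 K → 10300 K.

10300 K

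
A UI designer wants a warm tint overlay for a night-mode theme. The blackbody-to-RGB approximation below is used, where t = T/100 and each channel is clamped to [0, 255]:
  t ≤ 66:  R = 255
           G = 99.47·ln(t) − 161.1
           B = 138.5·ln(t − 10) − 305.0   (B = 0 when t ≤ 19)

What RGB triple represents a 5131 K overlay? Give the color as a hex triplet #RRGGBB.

t = 5131/100 = 51.31; the t ≤ 66 branch applies.
R = 255 by definition for t ≤ 66.
G = 99.47·ln 51.31 − 161.1 = 99.47·3.9379 − 161.1 = 230.601.
B = 138.5·ln(51.31 − 10) − 305.0 = 138.5·ln 41.31 − 305.0 = 138.5·3.7211 − 305.0 = 210.373.
Rounded: (255, 231, 210).
In hex: #FFE7D2.

#FFE7D2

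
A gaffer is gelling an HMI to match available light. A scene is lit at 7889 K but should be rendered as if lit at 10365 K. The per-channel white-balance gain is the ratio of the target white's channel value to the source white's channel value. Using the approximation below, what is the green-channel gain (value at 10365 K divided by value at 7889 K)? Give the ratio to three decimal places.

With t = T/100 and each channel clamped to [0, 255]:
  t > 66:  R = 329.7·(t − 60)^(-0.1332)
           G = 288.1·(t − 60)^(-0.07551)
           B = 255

0.939

At 7889 K (t = 78.89):
  G = 288.1·(78.89 − 60)^(-0.07551) = 288.1·18.89^(-0.07551) = 288.1·0.80100 = 230.768.
At 10365 K (t = 103.65):
  G = 288.1·(103.65 − 60)^(-0.07551) = 288.1·43.65^(-0.07551) = 288.1·0.75191 = 216.625.
Gain = 216.625 / 230.768 = 0.9387 → 0.939.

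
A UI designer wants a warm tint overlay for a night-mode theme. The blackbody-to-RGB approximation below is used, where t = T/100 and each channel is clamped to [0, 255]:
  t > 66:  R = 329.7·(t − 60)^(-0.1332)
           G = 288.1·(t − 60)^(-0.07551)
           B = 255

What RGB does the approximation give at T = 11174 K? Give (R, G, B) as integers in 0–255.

(195, 214, 255)

t = 11174/100 = 111.74; the t > 66 branch applies.
R = 329.7·(111.74 − 60)^(-0.1332) = 329.7·51.74^(-0.1332) = 329.7·0.59118 = 194.911.
G = 288.1·(111.74 − 60)^(-0.07551) = 288.1·51.74^(-0.07551) = 288.1·0.74232 = 213.861.
B = 255 by definition for t > 66.
Rounded: (195, 214, 255).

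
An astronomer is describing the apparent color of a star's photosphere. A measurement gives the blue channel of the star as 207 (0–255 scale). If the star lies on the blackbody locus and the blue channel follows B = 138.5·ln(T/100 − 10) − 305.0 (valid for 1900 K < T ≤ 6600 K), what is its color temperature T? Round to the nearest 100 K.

5000 K

ln(t − 10) = (207 + 305.0) / 138.5 = 3.6968.
t − 10 = e^3.6968 = 40.316, so t = 50.316.
T = 100·t = 5032 K → 5000 K to the nearest 100 K.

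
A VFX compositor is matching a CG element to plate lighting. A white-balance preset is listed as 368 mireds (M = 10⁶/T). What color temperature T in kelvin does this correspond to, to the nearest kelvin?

2717 K

T = 10⁶ / 368 = 2717.39 K → 2717 K.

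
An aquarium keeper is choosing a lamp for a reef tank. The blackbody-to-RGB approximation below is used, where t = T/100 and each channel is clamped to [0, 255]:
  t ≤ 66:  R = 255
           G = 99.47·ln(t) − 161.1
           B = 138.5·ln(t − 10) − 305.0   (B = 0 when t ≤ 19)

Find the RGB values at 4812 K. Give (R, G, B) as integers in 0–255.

(255, 224, 199)

t = 4812/100 = 48.12; the t ≤ 66 branch applies.
R = 255 by definition for t ≤ 66.
G = 99.47·ln 48.12 − 161.1 = 99.47·3.8737 − 161.1 = 224.217.
B = 138.5·ln(48.12 − 10) − 305.0 = 138.5·ln 38.12 − 305.0 = 138.5·3.6407 − 305.0 = 199.242.
Rounded: (255, 224, 199).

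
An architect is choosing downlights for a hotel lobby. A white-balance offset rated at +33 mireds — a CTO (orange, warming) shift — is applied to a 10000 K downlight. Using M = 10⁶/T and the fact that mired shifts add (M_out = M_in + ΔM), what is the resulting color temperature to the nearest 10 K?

M_in = 10⁶/10000 = 100.00 mireds.
M_out = 100.00 + (+33) = 133.00 mireds.
T_out = 10⁶/133.00 = 7518.8 K → 7520 K.

7520 K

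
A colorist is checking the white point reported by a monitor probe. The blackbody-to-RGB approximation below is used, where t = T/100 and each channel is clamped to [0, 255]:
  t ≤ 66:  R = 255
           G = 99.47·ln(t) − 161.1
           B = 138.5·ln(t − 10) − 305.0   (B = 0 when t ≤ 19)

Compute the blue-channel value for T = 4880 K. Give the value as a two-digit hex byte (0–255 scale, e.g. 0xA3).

0xCA

t = 4880/100 = 48.8; the t ≤ 66 branch applies.
B = 138.5·ln(48.8 − 10) − 305.0 = 138.5·ln 38.8 − 305.0 = 138.5·3.6584 − 305.0 = 201.691.
Rounded: 202; in hex, 0xCA.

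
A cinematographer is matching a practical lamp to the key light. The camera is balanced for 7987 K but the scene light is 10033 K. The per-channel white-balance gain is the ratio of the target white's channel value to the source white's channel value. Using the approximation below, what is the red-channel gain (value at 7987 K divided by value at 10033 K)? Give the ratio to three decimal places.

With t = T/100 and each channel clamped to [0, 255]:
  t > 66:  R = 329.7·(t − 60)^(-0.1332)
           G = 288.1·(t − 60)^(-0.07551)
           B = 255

At 10033 K (t = 100.33):
  R = 329.7·(100.33 − 60)^(-0.1332) = 329.7·40.33^(-0.1332) = 329.7·0.61113 = 201.488.
At 7987 K (t = 79.87):
  R = 329.7·(79.87 − 60)^(-0.1332) = 329.7·19.87^(-0.1332) = 329.7·0.67155 = 221.411.
Gain = 221.411 / 201.488 = 1.0989 → 1.099.

1.099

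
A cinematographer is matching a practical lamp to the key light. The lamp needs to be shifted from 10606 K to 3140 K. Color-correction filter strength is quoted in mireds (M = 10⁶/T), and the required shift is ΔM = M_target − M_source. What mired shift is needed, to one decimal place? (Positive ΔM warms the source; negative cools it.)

+224.2 mireds

M_source = 10⁶/10606 = 94.286; M_target = 10⁶/3140 = 318.471.
ΔM = 318.471 − 94.286 = 224.185 → +224.2 mireds, a warming shift.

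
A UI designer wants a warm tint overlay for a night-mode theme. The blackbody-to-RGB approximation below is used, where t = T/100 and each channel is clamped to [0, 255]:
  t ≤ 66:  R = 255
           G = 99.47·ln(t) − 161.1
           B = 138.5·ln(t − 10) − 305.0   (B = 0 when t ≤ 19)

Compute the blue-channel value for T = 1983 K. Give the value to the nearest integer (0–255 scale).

12

t = 1983/100 = 19.83; the t ≤ 66 branch applies.
B = 138.5·ln(19.83 − 10) − 305.0 = 138.5·ln 9.83 − 305.0 = 138.5·2.2854 − 305.0 = 11.533.
Rounded: 12.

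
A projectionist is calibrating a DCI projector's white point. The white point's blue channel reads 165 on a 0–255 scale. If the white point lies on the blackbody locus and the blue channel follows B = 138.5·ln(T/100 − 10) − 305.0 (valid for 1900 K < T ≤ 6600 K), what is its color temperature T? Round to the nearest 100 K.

4000 K

ln(t − 10) = (165 + 305.0) / 138.5 = 3.3935.
t − 10 = e^3.3935 = 29.770, so t = 39.770.
T = 100·t = 3977 K → 4000 K to the nearest 100 K.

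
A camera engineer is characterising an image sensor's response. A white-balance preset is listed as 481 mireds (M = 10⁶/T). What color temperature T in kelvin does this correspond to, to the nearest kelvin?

2079 K

T = 10⁶ / 481 = 2079.00 K → 2079 K.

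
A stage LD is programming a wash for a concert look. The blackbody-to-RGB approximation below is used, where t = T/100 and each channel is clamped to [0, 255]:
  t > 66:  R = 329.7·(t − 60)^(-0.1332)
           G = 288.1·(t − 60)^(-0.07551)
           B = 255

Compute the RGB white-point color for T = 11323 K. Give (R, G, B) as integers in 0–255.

t = 11323/100 = 113.23; the t > 66 branch applies.
R = 329.7·(113.23 − 60)^(-0.1332) = 329.7·53.23^(-0.1332) = 329.7·0.58895 = 194.176.
G = 288.1·(113.23 − 60)^(-0.07551) = 288.1·53.23^(-0.07551) = 288.1·0.74073 = 213.403.
B = 255 by definition for t > 66.
Rounded: (194, 213, 255).

(194, 213, 255)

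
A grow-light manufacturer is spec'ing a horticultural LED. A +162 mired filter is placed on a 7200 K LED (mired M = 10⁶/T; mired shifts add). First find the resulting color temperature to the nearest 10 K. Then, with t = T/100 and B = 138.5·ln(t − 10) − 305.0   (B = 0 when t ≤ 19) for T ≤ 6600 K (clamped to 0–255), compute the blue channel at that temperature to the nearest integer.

M_in = 10⁶/7200 = 138.89; M_out = 138.89 + (+162) = 300.89.
T_out = 10⁶/300.89 = 3323.5 K → 3320 K; t = 33.2.
B = 138.5·ln(33.2 − 10) − 305.0 = 138.5·ln 23.2 − 305.0 = 138.5·3.1442 − 305.0 = 130.465.
Rounded: 130.

130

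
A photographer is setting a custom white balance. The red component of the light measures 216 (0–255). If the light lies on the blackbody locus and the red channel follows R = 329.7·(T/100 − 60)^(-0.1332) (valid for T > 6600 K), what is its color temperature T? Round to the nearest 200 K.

8400 K

(t − 60)^(-0.1332) = 216/329.7 = 0.65514.
t − 60 = 0.65514^(1/-0.1332) = 0.65514^(-7.508) = 23.926, so t = 83.926.
T = 100·t = 8393 K → 8400 K to the nearest 200 K.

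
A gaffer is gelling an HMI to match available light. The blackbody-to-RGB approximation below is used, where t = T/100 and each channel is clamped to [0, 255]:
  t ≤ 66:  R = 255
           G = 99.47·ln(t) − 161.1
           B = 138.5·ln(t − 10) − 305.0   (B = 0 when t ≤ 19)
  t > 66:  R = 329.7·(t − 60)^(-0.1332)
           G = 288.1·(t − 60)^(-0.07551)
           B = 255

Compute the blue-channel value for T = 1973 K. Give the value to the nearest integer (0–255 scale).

t = 1973/100 = 19.73; the t ≤ 66 branch applies.
B = 138.5·ln(19.73 − 10) − 305.0 = 138.5·ln 9.73 − 305.0 = 138.5·2.2752 − 305.0 = 10.117.
Rounded: 10.

10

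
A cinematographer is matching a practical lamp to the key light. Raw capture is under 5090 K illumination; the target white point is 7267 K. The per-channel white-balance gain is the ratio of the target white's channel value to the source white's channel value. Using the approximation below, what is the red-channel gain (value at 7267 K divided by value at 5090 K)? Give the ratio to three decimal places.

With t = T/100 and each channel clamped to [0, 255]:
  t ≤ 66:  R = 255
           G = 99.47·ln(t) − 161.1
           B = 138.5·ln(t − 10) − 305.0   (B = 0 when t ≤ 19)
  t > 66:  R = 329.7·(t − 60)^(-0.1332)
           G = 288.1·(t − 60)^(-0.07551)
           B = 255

0.922

At 5090 K (t = 50.9):
  R = 255 by definition for t ≤ 66.
At 7267 K (t = 72.67):
  R = 329.7·(72.67 − 60)^(-0.1332) = 329.7·12.67^(-0.1332) = 329.7·0.71303 = 235.087.
Gain = 235.087 / 255.000 = 0.9219 → 0.922.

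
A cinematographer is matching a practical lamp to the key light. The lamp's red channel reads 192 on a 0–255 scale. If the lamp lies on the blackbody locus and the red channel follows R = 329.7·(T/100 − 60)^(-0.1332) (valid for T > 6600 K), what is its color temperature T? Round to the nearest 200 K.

11800 K

(t − 60)^(-0.1332) = 192/329.7 = 0.58235.
t − 60 = 0.58235^(1/-0.1332) = 0.58235^(-7.508) = 57.929, so t = 117.929.
T = 100·t = 11793 K → 11800 K to the nearest 200 K.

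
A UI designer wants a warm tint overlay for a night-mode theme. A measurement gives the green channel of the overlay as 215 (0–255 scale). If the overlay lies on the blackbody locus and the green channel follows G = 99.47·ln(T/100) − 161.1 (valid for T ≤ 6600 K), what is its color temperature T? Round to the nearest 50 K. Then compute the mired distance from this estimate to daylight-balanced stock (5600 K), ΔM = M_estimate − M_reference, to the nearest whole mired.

+49 mireds

ln t = (215 + 161.1) / 99.47 = 3.7810.
t = e^3.7810 = 43.862.
T = 100·t = 4386 K → 4400 K to the nearest 50 K.
M_estimate = 10⁶/4400 = 227.27; M_reference = 10⁶/5600 = 178.57.
ΔM = 227.27 − 178.57 = 48.70 → +49 mireds.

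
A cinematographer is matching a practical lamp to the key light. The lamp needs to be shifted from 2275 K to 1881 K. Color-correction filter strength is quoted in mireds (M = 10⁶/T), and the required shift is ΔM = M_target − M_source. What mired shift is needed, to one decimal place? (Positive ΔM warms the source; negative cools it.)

M_source = 10⁶/2275 = 439.560; M_target = 10⁶/1881 = 531.632.
ΔM = 531.632 − 439.560 = 92.072 → +92.1 mireds, a warming shift.

+92.1 mireds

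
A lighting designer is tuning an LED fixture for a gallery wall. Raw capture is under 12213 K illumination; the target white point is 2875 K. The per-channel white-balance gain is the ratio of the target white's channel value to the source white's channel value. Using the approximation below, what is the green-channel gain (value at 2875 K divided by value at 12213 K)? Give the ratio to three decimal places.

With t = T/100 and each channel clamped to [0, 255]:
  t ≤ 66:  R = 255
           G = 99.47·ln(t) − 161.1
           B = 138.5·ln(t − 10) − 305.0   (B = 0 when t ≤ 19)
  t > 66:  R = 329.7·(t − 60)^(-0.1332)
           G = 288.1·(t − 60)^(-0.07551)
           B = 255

0.820

At 12213 K (t = 122.13):
  G = 288.1·(122.13 − 60)^(-0.07551) = 288.1·62.13^(-0.07551) = 288.1·0.73213 = 210.926.
At 2875 K (t = 28.75):
  G = 99.47·ln 28.75 − 161.1 = 99.47·3.3586 − 161.1 = 172.984.
Gain = 172.984 / 210.926 = 0.8201 → 0.820.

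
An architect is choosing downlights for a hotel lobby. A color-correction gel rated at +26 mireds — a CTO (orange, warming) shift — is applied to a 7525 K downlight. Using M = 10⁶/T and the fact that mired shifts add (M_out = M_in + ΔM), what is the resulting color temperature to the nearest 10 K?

M_in = 10⁶/7525 = 132.89 mireds.
M_out = 132.89 + (+26) = 158.89 mireds.
T_out = 10⁶/158.89 = 6293.6 K → 6290 K.

6290 K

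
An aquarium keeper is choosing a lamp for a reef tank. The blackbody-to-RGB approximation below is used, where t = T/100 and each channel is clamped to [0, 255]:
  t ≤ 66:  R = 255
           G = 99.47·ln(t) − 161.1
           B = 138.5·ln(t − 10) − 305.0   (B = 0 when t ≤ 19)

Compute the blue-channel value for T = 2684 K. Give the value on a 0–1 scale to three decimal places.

t = 2684/100 = 26.84; the t ≤ 66 branch applies.
B = 138.5·ln(26.84 − 10) − 305.0 = 138.5·ln 16.84 − 305.0 = 138.5·2.8238 − 305.0 = 86.090.
On a 0–1 scale: 86.090/255 = 0.3376 → 0.338.

0.338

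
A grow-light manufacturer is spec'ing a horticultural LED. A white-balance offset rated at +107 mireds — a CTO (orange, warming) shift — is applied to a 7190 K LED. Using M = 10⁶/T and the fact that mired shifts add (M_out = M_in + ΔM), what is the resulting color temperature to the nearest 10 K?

4060 K

M_in = 10⁶/7190 = 139.08 mireds.
M_out = 139.08 + (+107) = 246.08 mireds.
T_out = 10⁶/246.08 = 4063.7 K → 4060 K.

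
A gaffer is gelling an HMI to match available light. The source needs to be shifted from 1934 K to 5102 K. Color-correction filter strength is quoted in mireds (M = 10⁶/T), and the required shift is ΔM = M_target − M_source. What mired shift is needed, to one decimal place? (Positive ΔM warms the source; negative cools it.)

-321.1 mireds

M_source = 10⁶/1934 = 517.063; M_target = 10⁶/5102 = 196.002.
ΔM = 196.002 − 517.063 = -321.062 → -321.1 mireds, a cooling shift.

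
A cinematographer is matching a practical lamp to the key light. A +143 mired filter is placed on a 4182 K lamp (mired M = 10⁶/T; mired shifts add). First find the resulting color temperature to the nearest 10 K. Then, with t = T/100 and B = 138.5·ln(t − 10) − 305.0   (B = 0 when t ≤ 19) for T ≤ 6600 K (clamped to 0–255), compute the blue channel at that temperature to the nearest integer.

81

M_in = 10⁶/4182 = 239.12; M_out = 239.12 + (+143) = 382.12.
T_out = 10⁶/382.12 = 2617.0 K → 2620 K; t = 26.2.
B = 138.5·ln(26.2 − 10) − 305.0 = 138.5·ln 16.2 − 305.0 = 138.5·2.7850 − 305.0 = 80.724.
Rounded: 81.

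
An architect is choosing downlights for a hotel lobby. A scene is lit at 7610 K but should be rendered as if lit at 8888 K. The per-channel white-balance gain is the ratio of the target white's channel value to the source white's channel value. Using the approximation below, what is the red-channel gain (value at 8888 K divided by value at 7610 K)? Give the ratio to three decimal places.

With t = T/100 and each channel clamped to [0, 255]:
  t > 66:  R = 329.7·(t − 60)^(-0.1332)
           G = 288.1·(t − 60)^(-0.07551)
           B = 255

0.925

At 7610 K (t = 76.1):
  R = 329.7·(76.1 − 60)^(-0.1332) = 329.7·16.1^(-0.1332) = 329.7·0.69064 = 227.704.
At 8888 K (t = 88.88):
  R = 329.7·(88.88 − 60)^(-0.1332) = 329.7·28.88^(-0.1332) = 329.7·0.63892 = 210.653.
Gain = 210.653 / 227.704 = 0.9251 → 0.925.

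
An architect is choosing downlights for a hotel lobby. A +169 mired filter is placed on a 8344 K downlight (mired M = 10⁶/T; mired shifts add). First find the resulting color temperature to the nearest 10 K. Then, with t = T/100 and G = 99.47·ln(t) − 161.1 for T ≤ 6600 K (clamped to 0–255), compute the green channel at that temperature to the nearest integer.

191

M_in = 10⁶/8344 = 119.85; M_out = 119.85 + (+169) = 288.85.
T_out = 10⁶/288.85 = 3462.0 K → 3460 K; t = 34.6.
G = 99.47·ln 34.6 − 161.1 = 99.47·3.5439 − 161.1 = 191.407.
Rounded: 191.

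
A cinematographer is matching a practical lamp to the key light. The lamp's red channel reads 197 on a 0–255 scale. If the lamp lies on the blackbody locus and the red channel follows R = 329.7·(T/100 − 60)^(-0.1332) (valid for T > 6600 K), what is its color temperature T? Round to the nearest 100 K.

(t − 60)^(-0.1332) = 197/329.7 = 0.59751.
t − 60 = 0.59751^(1/-0.1332) = 0.59751^(-7.508) = 47.761, so t = 107.761.
T = 100·t = 10776 K → 10800 K to the nearest 100 K.

10800 K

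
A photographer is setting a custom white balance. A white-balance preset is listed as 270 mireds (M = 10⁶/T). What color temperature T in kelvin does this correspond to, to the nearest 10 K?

T = 10⁶ / 270 = 3703.70 K → 3700 K.

3700 K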